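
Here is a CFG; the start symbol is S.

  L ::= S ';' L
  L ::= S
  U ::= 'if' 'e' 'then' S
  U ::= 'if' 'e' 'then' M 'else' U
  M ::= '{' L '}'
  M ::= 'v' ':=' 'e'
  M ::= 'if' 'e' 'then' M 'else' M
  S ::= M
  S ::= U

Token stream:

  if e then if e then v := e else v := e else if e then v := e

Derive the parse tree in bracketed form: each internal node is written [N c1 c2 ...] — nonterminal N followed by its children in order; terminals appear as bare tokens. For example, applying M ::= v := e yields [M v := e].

[S [U if e then [M if e then [M v := e] else [M v := e]] else [U if e then [S [M v := e]]]]]

S
U
if e then M else U
if e then if e then M else M else U
if e then if e then v := e else M else U
if e then if e then v := e else v := e else U
if e then if e then v := e else v := e else if e then S
if e then if e then v := e else v := e else if e then M
if e then if e then v := e else v := e else if e then v := e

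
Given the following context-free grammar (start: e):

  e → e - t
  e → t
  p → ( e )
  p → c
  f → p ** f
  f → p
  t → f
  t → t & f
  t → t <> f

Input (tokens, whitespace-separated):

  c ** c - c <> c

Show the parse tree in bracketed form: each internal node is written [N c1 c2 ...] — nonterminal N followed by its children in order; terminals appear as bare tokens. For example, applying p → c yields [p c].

e
e - t
t - t
f - t
p ** f - t
c ** f - t
c ** p - t
c ** c - t
c ** c - t <> f
c ** c - f <> f
c ** c - p <> f
c ** c - c <> f
c ** c - c <> p
c ** c - c <> c

[e [e [t [f [p c] ** [f [p c]]]]] - [t [t [f [p c]]] <> [f [p c]]]]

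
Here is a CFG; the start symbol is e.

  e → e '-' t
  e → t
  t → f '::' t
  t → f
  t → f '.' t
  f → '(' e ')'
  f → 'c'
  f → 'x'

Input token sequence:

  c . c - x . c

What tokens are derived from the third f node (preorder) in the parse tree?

x

[e [e [t [f c] . [t [f c]]]] - [t [f x] . [t [f c]]]]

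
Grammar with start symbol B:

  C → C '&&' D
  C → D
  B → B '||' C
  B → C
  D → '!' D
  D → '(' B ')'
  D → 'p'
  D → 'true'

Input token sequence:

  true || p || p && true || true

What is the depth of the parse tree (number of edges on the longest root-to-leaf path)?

[B [B [B [B [C [D true]]] || [C [D p]]] || [C [C [D p]] && [D true]]] || [C [D true]]]

6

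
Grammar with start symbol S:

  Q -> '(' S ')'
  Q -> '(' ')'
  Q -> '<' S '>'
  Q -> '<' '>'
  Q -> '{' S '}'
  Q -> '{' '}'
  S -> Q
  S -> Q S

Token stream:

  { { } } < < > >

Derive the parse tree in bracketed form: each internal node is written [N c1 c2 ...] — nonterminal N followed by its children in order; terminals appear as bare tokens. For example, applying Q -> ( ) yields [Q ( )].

[S [Q { [S [Q { }]] }] [S [Q < [S [Q < >]] >]]]

S
Q S
{ S } S
{ Q } S
{ { } } S
{ { } } Q
{ { } } < S >
{ { } } < Q >
{ { } } < < > >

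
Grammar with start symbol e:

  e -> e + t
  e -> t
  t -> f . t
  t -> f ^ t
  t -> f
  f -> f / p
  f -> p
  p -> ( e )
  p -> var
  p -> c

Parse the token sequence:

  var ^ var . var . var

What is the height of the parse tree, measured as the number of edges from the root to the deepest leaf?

[e [t [f [p var]] ^ [t [f [p var]] . [t [f [p var]] . [t [f [p var]]]]]]]

7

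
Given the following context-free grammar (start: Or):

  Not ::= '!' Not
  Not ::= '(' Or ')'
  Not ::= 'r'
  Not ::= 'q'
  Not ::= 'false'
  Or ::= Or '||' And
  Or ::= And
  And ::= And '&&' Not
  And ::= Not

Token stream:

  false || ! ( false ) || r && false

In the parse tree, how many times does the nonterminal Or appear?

4

[Or [Or [Or [And [Not false]]] || [And [Not ! [Not ( [Or [And [Not false]]] )]]]] || [And [And [Not r]] && [Not false]]]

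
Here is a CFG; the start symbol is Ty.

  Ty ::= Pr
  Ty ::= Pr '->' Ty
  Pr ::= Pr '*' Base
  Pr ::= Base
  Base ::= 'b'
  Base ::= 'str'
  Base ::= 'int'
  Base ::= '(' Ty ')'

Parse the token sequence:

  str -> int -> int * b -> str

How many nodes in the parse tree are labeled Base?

5

[Ty [Pr [Base str]] -> [Ty [Pr [Base int]] -> [Ty [Pr [Pr [Base int]] * [Base b]] -> [Ty [Pr [Base str]]]]]]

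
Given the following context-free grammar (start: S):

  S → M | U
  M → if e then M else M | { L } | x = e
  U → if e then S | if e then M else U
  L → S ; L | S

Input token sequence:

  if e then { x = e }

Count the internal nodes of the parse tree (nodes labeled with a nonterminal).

[S [U if e then [S [M { [L [S [M x = e]]] }]]]]

7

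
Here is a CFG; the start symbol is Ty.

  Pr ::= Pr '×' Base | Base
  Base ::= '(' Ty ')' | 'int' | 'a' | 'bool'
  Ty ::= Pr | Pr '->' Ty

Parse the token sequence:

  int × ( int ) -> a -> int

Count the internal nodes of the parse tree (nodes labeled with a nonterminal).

14

[Ty [Pr [Pr [Base int]] × [Base ( [Ty [Pr [Base int]]] )]] -> [Ty [Pr [Base a]] -> [Ty [Pr [Base int]]]]]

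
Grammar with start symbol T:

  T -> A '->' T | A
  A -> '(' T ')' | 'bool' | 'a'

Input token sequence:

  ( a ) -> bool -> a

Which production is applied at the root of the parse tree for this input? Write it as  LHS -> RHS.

[T [A ( [T [A a]] )] -> [T [A bool] -> [T [A a]]]]

T -> A '->' T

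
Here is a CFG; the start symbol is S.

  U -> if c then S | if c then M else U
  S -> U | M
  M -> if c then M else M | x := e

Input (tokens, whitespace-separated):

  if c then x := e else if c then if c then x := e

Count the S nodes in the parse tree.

3

[S [U if c then [M x := e] else [U if c then [S [U if c then [S [M x := e]]]]]]]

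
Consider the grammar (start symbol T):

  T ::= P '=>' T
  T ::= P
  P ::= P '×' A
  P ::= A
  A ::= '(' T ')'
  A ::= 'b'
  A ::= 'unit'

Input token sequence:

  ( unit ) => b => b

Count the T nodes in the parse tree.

[T [P [A ( [T [P [A unit]]] )]] => [T [P [A b]] => [T [P [A b]]]]]

4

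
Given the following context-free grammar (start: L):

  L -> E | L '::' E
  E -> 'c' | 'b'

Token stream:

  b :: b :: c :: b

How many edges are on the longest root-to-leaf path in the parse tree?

5

[L [L [L [L [E b]] :: [E b]] :: [E c]] :: [E b]]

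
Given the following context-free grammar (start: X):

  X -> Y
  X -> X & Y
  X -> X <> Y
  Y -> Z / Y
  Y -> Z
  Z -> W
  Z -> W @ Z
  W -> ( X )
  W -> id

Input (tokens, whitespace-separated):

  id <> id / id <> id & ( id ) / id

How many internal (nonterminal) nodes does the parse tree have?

[X [X [X [X [Y [Z [W id]]]] <> [Y [Z [W id]] / [Y [Z [W id]]]]] <> [Y [Z [W id]]]] & [Y [Z [W ( [X [Y [Z [W id]]]] )]] / [Y [Z [W id]]]]]

26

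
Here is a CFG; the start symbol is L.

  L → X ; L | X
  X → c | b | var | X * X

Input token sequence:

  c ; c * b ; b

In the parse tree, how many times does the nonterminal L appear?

[L [X c] ; [L [X [X c] * [X b]] ; [L [X b]]]]

3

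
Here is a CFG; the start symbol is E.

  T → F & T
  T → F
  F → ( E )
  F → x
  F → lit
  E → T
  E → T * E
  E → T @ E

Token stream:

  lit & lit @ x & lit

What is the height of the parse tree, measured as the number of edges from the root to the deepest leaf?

[E [T [F lit] & [T [F lit]]] @ [E [T [F x] & [T [F lit]]]]]

5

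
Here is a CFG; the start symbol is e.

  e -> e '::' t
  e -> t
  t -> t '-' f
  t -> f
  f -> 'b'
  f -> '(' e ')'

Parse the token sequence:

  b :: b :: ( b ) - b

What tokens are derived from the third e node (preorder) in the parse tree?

b

[e [e [e [t [f b]]] :: [t [f b]]] :: [t [t [f ( [e [t [f b]]] )]] - [f b]]]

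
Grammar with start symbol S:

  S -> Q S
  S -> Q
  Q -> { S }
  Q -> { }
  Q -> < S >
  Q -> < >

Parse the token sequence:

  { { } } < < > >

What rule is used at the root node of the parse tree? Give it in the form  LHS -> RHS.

S -> Q S

[S [Q { [S [Q { }]] }] [S [Q < [S [Q < >]] >]]]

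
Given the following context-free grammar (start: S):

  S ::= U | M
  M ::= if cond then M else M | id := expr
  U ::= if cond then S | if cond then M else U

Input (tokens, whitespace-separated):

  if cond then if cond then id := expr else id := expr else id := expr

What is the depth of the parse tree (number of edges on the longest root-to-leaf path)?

4

[S [M if cond then [M if cond then [M id := expr] else [M id := expr]] else [M id := expr]]]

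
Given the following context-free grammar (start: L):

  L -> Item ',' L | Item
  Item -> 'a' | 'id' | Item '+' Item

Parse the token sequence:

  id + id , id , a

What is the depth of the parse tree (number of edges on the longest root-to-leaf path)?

[L [Item [Item id] + [Item id]] , [L [Item id] , [L [Item a]]]]

4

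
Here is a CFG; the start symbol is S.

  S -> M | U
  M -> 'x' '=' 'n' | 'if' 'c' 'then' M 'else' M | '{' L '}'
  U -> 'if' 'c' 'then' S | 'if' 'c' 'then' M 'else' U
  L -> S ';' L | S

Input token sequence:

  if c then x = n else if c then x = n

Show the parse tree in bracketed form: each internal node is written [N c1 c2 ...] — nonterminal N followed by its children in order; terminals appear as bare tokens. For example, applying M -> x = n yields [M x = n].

S
U
if c then M else U
if c then x = n else U
if c then x = n else if c then S
if c then x = n else if c then M
if c then x = n else if c then x = n

[S [U if c then [M x = n] else [U if c then [S [M x = n]]]]]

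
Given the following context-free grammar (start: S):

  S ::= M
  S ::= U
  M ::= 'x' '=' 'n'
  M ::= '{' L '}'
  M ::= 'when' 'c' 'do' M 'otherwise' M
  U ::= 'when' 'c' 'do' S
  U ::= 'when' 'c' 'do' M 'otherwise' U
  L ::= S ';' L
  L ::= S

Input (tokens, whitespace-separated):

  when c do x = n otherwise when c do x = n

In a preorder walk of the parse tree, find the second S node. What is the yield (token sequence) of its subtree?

[S [U when c do [M x = n] otherwise [U when c do [S [M x = n]]]]]

x = n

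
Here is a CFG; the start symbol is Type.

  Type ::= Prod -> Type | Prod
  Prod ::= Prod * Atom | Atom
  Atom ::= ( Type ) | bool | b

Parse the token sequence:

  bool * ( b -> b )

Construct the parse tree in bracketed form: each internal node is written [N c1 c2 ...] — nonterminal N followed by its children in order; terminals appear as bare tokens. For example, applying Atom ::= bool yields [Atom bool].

Type
Prod
Prod * Atom
Atom * Atom
bool * Atom
bool * ( Type )
bool * ( Prod -> Type )
bool * ( Atom -> Type )
bool * ( b -> Type )
bool * ( b -> Prod )
bool * ( b -> Atom )
bool * ( b -> b )

[Type [Prod [Prod [Atom bool]] * [Atom ( [Type [Prod [Atom b]] -> [Type [Prod [Atom b]]]] )]]]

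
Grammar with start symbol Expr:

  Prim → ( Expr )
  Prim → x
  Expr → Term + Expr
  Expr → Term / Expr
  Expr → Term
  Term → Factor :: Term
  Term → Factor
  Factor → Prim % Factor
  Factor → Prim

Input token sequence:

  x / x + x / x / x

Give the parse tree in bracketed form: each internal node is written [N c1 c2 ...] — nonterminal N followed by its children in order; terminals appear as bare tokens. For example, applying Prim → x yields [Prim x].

[Expr [Term [Factor [Prim x]]] / [Expr [Term [Factor [Prim x]]] + [Expr [Term [Factor [Prim x]]] / [Expr [Term [Factor [Prim x]]] / [Expr [Term [Factor [Prim x]]]]]]]]

Expr
Term / Expr
Factor / Expr
Prim / Expr
x / Expr
x / Term + Expr
x / Factor + Expr
x / Prim + Expr
x / x + Expr
x / x + Term / Expr
x / x + Factor / Expr
x / x + Prim / Expr
x / x + x / Expr
x / x + x / Term / Expr
x / x + x / Factor / Expr
x / x + x / Prim / Expr
x / x + x / x / Expr
x / x + x / x / Term
x / x + x / x / Factor
x / x + x / x / Prim
x / x + x / x / x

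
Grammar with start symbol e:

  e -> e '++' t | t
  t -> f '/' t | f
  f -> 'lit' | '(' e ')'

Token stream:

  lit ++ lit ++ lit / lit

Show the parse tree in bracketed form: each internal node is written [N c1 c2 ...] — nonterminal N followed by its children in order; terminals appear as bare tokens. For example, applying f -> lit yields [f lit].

e
e ++ t
e ++ t ++ t
t ++ t ++ t
f ++ t ++ t
lit ++ t ++ t
lit ++ f ++ t
lit ++ lit ++ t
lit ++ lit ++ f / t
lit ++ lit ++ lit / t
lit ++ lit ++ lit / f
lit ++ lit ++ lit / lit

[e [e [e [t [f lit]]] ++ [t [f lit]]] ++ [t [f lit] / [t [f lit]]]]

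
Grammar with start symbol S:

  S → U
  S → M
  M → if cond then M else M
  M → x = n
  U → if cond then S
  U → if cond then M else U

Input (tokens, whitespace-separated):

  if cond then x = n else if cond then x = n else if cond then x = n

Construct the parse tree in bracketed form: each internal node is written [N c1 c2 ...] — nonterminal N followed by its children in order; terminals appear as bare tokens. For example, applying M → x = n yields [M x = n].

S
U
if cond then M else U
if cond then x = n else U
if cond then x = n else if cond then M else U
if cond then x = n else if cond then x = n else U
if cond then x = n else if cond then x = n else if cond then S
if cond then x = n else if cond then x = n else if cond then M
if cond then x = n else if cond then x = n else if cond then x = n

[S [U if cond then [M x = n] else [U if cond then [M x = n] else [U if cond then [S [M x = n]]]]]]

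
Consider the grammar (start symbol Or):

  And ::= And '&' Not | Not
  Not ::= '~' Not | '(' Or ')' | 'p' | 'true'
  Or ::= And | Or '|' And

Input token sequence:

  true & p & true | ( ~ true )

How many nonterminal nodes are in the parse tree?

14

[Or [Or [And [And [And [Not true]] & [Not p]] & [Not true]]] | [And [Not ( [Or [And [Not ~ [Not true]]]] )]]]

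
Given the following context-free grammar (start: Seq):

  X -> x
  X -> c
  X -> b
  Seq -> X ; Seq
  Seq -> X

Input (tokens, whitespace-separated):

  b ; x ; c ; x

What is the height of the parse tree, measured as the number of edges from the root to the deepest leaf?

5

[Seq [X b] ; [Seq [X x] ; [Seq [X c] ; [Seq [X x]]]]]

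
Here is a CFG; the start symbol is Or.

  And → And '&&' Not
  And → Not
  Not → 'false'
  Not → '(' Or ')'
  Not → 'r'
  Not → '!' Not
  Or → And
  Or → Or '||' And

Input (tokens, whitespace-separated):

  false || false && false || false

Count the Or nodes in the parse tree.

[Or [Or [Or [And [Not false]]] || [And [And [Not false]] && [Not false]]] || [And [Not false]]]

3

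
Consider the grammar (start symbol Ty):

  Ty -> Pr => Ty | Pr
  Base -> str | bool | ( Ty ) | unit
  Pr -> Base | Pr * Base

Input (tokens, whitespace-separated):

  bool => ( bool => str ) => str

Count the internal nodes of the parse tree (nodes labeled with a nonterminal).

15

[Ty [Pr [Base bool]] => [Ty [Pr [Base ( [Ty [Pr [Base bool]] => [Ty [Pr [Base str]]]] )]] => [Ty [Pr [Base str]]]]]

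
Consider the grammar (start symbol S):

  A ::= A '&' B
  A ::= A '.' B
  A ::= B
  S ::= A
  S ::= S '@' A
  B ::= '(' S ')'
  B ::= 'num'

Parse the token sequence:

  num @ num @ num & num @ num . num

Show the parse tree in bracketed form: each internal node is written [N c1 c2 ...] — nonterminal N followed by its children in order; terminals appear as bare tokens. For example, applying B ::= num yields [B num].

S
S @ A
S @ A @ A
S @ A @ A @ A
A @ A @ A @ A
B @ A @ A @ A
num @ A @ A @ A
num @ B @ A @ A
num @ num @ A @ A
num @ num @ A & B @ A
num @ num @ B & B @ A
num @ num @ num & B @ A
num @ num @ num & num @ A
num @ num @ num & num @ A . B
num @ num @ num & num @ B . B
num @ num @ num & num @ num . B
num @ num @ num & num @ num . num

[S [S [S [S [A [B num]]] @ [A [B num]]] @ [A [A [B num]] & [B num]]] @ [A [A [B num]] . [B num]]]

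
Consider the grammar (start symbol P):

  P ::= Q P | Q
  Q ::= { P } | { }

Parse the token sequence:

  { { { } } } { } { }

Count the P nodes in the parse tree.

[P [Q { [P [Q { [P [Q { }]] }]] }] [P [Q { }] [P [Q { }]]]]

5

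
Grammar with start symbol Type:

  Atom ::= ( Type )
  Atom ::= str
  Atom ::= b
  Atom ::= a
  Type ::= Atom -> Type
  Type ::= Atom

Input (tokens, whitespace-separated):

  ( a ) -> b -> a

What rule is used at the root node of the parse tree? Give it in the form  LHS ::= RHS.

Type ::= Atom -> Type

[Type [Atom ( [Type [Atom a]] )] -> [Type [Atom b] -> [Type [Atom a]]]]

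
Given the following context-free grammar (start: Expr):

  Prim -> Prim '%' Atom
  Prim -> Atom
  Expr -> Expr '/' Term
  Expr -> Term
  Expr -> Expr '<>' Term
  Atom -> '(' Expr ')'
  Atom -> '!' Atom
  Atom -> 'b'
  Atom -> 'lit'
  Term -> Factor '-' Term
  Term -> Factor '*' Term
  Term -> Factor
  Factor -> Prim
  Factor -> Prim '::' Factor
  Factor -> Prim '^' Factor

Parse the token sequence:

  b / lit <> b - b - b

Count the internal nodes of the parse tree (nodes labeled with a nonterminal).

23

[Expr [Expr [Expr [Term [Factor [Prim [Atom b]]]]] / [Term [Factor [Prim [Atom lit]]]]] <> [Term [Factor [Prim [Atom b]]] - [Term [Factor [Prim [Atom b]]] - [Term [Factor [Prim [Atom b]]]]]]]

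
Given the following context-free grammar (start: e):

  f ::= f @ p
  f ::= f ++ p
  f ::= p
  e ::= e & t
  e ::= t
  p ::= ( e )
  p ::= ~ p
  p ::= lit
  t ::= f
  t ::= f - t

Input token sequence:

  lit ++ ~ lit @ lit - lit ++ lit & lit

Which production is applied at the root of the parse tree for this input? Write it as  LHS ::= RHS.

[e [e [t [f [f [f [p lit]] ++ [p ~ [p lit]]] @ [p lit]] - [t [f [f [p lit]] ++ [p lit]]]]] & [t [f [p lit]]]]

e ::= e & t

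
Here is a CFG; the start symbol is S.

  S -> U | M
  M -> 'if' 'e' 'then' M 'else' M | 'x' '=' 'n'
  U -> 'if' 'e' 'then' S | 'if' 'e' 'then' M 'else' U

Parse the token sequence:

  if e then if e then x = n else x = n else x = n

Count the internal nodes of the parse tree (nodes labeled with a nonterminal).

[S [M if e then [M if e then [M x = n] else [M x = n]] else [M x = n]]]

6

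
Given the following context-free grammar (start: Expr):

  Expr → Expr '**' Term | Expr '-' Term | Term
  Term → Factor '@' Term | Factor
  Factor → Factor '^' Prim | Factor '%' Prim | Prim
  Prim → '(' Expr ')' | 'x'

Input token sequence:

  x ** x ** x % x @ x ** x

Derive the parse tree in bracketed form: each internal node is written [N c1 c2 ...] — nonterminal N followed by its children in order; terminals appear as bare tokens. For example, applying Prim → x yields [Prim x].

Expr
Expr ** Term
Expr ** Term ** Term
Expr ** Term ** Term ** Term
Term ** Term ** Term ** Term
Factor ** Term ** Term ** Term
Prim ** Term ** Term ** Term
x ** Term ** Term ** Term
x ** Factor ** Term ** Term
x ** Prim ** Term ** Term
x ** x ** Term ** Term
x ** x ** Factor @ Term ** Term
x ** x ** Factor % Prim @ Term ** Term
x ** x ** Prim % Prim @ Term ** Term
x ** x ** x % Prim @ Term ** Term
x ** x ** x % x @ Term ** Term
x ** x ** x % x @ Factor ** Term
x ** x ** x % x @ Prim ** Term
x ** x ** x % x @ x ** Term
x ** x ** x % x @ x ** Factor
x ** x ** x % x @ x ** Prim
x ** x ** x % x @ x ** x

[Expr [Expr [Expr [Expr [Term [Factor [Prim x]]]] ** [Term [Factor [Prim x]]]] ** [Term [Factor [Factor [Prim x]] % [Prim x]] @ [Term [Factor [Prim x]]]]] ** [Term [Factor [Prim x]]]]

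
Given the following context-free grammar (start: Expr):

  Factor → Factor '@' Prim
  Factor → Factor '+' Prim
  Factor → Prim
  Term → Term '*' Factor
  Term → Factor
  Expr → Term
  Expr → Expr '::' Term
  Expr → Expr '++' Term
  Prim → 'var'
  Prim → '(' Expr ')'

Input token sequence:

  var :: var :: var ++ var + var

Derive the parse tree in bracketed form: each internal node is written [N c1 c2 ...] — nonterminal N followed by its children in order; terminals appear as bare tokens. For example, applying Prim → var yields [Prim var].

[Expr [Expr [Expr [Expr [Term [Factor [Prim var]]]] :: [Term [Factor [Prim var]]]] :: [Term [Factor [Prim var]]]] ++ [Term [Factor [Factor [Prim var]] + [Prim var]]]]

Expr
Expr ++ Term
Expr :: Term ++ Term
Expr :: Term :: Term ++ Term
Term :: Term :: Term ++ Term
Factor :: Term :: Term ++ Term
Prim :: Term :: Term ++ Term
var :: Term :: Term ++ Term
var :: Factor :: Term ++ Term
var :: Prim :: Term ++ Term
var :: var :: Term ++ Term
var :: var :: Factor ++ Term
var :: var :: Prim ++ Term
var :: var :: var ++ Term
var :: var :: var ++ Factor
var :: var :: var ++ Factor + Prim
var :: var :: var ++ Prim + Prim
var :: var :: var ++ var + Prim
var :: var :: var ++ var + var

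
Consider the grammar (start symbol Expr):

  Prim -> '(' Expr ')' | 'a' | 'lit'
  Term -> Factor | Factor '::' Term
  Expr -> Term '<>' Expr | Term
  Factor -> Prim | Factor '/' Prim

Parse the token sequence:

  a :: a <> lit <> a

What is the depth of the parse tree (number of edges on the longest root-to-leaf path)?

[Expr [Term [Factor [Prim a]] :: [Term [Factor [Prim a]]]] <> [Expr [Term [Factor [Prim lit]]] <> [Expr [Term [Factor [Prim a]]]]]]

6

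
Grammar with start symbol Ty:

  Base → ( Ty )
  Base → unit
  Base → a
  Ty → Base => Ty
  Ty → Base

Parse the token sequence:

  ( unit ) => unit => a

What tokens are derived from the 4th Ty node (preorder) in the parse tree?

[Ty [Base ( [Ty [Base unit]] )] => [Ty [Base unit] => [Ty [Base a]]]]

a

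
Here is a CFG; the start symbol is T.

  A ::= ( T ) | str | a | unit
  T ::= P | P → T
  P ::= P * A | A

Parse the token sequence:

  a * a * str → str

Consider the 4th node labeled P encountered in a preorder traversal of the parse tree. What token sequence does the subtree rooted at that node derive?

[T [P [P [P [A a]] * [A a]] * [A str]] → [T [P [A str]]]]

str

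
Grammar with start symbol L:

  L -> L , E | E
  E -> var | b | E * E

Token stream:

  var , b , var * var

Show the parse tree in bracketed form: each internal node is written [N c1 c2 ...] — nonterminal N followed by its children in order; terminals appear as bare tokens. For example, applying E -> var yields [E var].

L
L , E
L , E , E
E , E , E
var , E , E
var , b , E
var , b , E * E
var , b , var * E
var , b , var * var

[L [L [L [E var]] , [E b]] , [E [E var] * [E var]]]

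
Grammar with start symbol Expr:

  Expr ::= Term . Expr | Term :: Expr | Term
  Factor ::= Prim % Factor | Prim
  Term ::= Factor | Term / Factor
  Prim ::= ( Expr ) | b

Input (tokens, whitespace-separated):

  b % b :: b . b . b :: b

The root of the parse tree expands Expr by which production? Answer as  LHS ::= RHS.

[Expr [Term [Factor [Prim b] % [Factor [Prim b]]]] :: [Expr [Term [Factor [Prim b]]] . [Expr [Term [Factor [Prim b]]] . [Expr [Term [Factor [Prim b]]] :: [Expr [Term [Factor [Prim b]]]]]]]]

Expr ::= Term :: Expr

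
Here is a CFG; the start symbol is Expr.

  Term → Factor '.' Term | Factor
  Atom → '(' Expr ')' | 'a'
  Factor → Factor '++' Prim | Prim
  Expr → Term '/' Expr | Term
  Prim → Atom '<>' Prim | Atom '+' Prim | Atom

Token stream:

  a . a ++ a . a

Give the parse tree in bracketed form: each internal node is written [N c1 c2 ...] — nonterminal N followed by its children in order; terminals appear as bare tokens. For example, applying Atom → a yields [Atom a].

Expr
Term
Factor . Term
Prim . Term
Atom . Term
a . Term
a . Factor . Term
a . Factor ++ Prim . Term
a . Prim ++ Prim . Term
a . Atom ++ Prim . Term
a . a ++ Prim . Term
a . a ++ Atom . Term
a . a ++ a . Term
a . a ++ a . Factor
a . a ++ a . Prim
a . a ++ a . Atom
a . a ++ a . a

[Expr [Term [Factor [Prim [Atom a]]] . [Term [Factor [Factor [Prim [Atom a]]] ++ [Prim [Atom a]]] . [Term [Factor [Prim [Atom a]]]]]]]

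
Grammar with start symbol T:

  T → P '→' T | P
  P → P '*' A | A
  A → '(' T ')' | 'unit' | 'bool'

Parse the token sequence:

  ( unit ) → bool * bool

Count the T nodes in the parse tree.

3

[T [P [A ( [T [P [A unit]]] )]] → [T [P [P [A bool]] * [A bool]]]]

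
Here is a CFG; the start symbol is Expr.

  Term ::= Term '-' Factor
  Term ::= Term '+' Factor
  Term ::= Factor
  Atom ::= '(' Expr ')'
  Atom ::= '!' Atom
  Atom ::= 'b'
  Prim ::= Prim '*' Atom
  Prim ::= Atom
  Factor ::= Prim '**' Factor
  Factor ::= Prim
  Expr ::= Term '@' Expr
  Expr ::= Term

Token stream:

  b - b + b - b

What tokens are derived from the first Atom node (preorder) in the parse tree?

b

[Expr [Term [Term [Term [Term [Factor [Prim [Atom b]]]] - [Factor [Prim [Atom b]]]] + [Factor [Prim [Atom b]]]] - [Factor [Prim [Atom b]]]]]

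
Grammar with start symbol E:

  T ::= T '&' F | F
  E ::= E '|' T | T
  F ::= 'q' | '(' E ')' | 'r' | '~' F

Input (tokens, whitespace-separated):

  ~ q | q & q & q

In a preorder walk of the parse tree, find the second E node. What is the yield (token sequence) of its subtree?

[E [E [T [F ~ [F q]]]] | [T [T [T [F q]] & [F q]] & [F q]]]

~ q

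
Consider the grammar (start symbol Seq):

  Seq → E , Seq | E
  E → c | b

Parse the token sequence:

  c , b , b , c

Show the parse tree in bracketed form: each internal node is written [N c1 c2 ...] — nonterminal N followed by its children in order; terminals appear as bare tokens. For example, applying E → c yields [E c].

Seq
E , Seq
c , Seq
c , E , Seq
c , b , Seq
c , b , E , Seq
c , b , b , Seq
c , b , b , E
c , b , b , c

[Seq [E c] , [Seq [E b] , [Seq [E b] , [Seq [E c]]]]]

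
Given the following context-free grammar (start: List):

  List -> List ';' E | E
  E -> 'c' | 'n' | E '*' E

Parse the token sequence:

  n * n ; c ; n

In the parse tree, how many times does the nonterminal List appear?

[List [List [List [E [E n] * [E n]]] ; [E c]] ; [E n]]

3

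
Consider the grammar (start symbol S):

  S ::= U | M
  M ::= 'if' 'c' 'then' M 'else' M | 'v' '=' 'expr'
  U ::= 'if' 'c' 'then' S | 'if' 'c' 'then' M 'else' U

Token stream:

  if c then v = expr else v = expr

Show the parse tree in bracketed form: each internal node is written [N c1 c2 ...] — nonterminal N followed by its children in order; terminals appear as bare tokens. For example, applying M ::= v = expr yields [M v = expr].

S
M
if c then M else M
if c then v = expr else M
if c then v = expr else v = expr

[S [M if c then [M v = expr] else [M v = expr]]]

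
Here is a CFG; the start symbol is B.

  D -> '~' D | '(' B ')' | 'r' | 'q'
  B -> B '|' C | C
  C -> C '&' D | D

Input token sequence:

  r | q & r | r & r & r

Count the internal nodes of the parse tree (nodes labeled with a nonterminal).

15

[B [B [B [C [D r]]] | [C [C [D q]] & [D r]]] | [C [C [C [D r]] & [D r]] & [D r]]]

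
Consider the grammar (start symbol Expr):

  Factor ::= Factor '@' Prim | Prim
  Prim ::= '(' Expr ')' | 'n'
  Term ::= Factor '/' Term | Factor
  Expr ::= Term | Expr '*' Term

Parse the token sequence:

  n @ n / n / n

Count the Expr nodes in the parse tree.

[Expr [Term [Factor [Factor [Prim n]] @ [Prim n]] / [Term [Factor [Prim n]] / [Term [Factor [Prim n]]]]]]

1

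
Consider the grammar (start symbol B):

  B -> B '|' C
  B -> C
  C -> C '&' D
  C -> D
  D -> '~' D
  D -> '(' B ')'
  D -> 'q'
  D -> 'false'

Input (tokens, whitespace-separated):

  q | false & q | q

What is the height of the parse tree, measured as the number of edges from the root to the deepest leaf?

[B [B [B [C [D q]]] | [C [C [D false]] & [D q]]] | [C [D q]]]

5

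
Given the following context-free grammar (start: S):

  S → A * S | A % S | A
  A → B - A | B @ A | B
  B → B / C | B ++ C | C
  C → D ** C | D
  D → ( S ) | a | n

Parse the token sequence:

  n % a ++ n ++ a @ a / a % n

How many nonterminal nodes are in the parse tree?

[S [A [B [C [D n]]]] % [S [A [B [B [B [C [D a]]] ++ [C [D n]]] ++ [C [D a]]] @ [A [B [B [C [D a]]] / [C [D a]]]]] % [S [A [B [C [D n]]]]]]]

28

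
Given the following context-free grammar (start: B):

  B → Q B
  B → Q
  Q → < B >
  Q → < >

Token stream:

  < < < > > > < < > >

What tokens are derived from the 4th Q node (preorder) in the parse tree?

[B [Q < [B [Q < [B [Q < >]] >]] >] [B [Q < [B [Q < >]] >]]]

< < > >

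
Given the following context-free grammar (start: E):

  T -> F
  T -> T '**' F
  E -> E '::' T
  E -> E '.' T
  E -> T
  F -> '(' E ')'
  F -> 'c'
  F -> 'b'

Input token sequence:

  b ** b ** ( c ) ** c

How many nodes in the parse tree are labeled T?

[E [T [T [T [T [F b]] ** [F b]] ** [F ( [E [T [F c]]] )]] ** [F c]]]

5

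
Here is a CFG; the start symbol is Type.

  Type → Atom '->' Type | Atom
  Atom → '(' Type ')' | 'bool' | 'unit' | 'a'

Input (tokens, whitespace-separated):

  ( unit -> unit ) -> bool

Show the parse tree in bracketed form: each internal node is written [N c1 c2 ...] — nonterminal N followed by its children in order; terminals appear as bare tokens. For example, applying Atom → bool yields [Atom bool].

[Type [Atom ( [Type [Atom unit] -> [Type [Atom unit]]] )] -> [Type [Atom bool]]]

Type
Atom -> Type
( Type ) -> Type
( Atom -> Type ) -> Type
( unit -> Type ) -> Type
( unit -> Atom ) -> Type
( unit -> unit ) -> Type
( unit -> unit ) -> Atom
( unit -> unit ) -> bool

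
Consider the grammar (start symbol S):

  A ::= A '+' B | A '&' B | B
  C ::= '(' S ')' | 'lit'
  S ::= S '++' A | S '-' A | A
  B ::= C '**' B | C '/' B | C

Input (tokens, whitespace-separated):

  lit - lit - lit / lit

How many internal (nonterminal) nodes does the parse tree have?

14

[S [S [S [A [B [C lit]]]] - [A [B [C lit]]]] - [A [B [C lit] / [B [C lit]]]]]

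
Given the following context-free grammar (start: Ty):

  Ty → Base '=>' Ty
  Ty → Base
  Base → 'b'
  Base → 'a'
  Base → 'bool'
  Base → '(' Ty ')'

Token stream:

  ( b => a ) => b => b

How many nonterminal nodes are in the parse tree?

[Ty [Base ( [Ty [Base b] => [Ty [Base a]]] )] => [Ty [Base b] => [Ty [Base b]]]]

10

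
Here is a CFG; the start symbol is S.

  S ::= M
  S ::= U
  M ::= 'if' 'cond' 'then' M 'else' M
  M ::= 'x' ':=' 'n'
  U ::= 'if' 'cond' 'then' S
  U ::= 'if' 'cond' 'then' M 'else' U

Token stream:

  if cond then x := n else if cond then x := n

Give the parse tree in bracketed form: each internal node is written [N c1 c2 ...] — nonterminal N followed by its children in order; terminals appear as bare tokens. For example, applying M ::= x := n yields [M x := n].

S
U
if cond then M else U
if cond then x := n else U
if cond then x := n else if cond then S
if cond then x := n else if cond then M
if cond then x := n else if cond then x := n

[S [U if cond then [M x := n] else [U if cond then [S [M x := n]]]]]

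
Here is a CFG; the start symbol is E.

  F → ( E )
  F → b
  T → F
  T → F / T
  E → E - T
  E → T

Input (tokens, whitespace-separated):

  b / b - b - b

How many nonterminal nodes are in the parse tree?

[E [E [E [T [F b] / [T [F b]]]] - [T [F b]]] - [T [F b]]]

11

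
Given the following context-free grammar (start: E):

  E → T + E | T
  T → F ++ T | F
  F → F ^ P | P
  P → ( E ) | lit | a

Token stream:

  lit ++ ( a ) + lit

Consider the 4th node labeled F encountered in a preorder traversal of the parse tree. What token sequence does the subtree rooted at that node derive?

[E [T [F [P lit]] ++ [T [F [P ( [E [T [F [P a]]]] )]]]] + [E [T [F [P lit]]]]]

lit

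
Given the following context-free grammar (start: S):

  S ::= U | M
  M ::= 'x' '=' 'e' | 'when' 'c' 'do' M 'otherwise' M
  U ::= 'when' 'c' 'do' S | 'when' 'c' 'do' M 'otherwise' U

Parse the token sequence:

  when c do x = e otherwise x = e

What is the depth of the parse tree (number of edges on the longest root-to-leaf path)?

[S [M when c do [M x = e] otherwise [M x = e]]]

3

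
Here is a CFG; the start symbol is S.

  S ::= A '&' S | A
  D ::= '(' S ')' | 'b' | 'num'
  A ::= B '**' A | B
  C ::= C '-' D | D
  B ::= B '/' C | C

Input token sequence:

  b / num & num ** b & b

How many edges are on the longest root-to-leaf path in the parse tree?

7

[S [A [B [B [C [D b]]] / [C [D num]]]] & [S [A [B [C [D num]]] ** [A [B [C [D b]]]]] & [S [A [B [C [D b]]]]]]]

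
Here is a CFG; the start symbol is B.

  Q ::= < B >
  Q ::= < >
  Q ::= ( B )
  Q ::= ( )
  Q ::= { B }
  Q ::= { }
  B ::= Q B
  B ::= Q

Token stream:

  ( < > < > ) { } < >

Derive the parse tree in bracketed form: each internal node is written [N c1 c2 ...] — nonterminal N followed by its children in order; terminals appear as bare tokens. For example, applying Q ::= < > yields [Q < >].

B
Q B
( B ) B
( Q B ) B
( < > B ) B
( < > Q ) B
( < > < > ) B
( < > < > ) Q B
( < > < > ) { } B
( < > < > ) { } Q
( < > < > ) { } < >

[B [Q ( [B [Q < >] [B [Q < >]]] )] [B [Q { }] [B [Q < >]]]]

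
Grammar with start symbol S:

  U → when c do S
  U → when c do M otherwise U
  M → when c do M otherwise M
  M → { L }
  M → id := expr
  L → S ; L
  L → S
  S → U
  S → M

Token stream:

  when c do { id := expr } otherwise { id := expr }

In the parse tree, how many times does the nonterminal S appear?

[S [M when c do [M { [L [S [M id := expr]]] }] otherwise [M { [L [S [M id := expr]]] }]]]

3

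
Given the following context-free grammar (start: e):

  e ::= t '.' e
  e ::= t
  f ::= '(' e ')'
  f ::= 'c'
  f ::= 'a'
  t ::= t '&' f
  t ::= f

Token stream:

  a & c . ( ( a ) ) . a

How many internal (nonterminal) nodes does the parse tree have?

[e [t [t [f a]] & [f c]] . [e [t [f ( [e [t [f ( [e [t [f a]]] )]]] )]] . [e [t [f a]]]]]

17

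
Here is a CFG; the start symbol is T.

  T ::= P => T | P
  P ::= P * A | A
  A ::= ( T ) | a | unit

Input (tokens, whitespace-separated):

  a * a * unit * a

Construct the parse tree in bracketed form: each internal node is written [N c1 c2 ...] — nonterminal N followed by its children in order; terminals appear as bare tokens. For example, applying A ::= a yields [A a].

T
P
P * A
P * A * A
P * A * A * A
A * A * A * A
a * A * A * A
a * a * A * A
a * a * unit * A
a * a * unit * a

[T [P [P [P [P [A a]] * [A a]] * [A unit]] * [A a]]]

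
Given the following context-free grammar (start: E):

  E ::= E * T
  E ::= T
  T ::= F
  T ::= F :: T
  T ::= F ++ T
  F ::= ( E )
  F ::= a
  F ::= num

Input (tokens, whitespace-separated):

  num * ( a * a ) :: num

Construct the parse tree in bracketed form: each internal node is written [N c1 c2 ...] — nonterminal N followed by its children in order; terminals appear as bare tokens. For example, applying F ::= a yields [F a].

[E [E [T [F num]]] * [T [F ( [E [E [T [F a]]] * [T [F a]]] )] :: [T [F num]]]]

E
E * T
T * T
F * T
num * T
num * F :: T
num * ( E ) :: T
num * ( E * T ) :: T
num * ( T * T ) :: T
num * ( F * T ) :: T
num * ( a * T ) :: T
num * ( a * F ) :: T
num * ( a * a ) :: T
num * ( a * a ) :: F
num * ( a * a ) :: num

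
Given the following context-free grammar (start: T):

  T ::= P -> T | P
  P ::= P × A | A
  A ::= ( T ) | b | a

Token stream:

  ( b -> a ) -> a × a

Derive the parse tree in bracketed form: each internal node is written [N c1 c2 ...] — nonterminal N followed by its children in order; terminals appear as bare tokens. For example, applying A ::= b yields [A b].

[T [P [A ( [T [P [A b]] -> [T [P [A a]]]] )]] -> [T [P [P [A a]] × [A a]]]]

T
P -> T
A -> T
( T ) -> T
( P -> T ) -> T
( A -> T ) -> T
( b -> T ) -> T
( b -> P ) -> T
( b -> A ) -> T
( b -> a ) -> T
( b -> a ) -> P
( b -> a ) -> P × A
( b -> a ) -> A × A
( b -> a ) -> a × A
( b -> a ) -> a × a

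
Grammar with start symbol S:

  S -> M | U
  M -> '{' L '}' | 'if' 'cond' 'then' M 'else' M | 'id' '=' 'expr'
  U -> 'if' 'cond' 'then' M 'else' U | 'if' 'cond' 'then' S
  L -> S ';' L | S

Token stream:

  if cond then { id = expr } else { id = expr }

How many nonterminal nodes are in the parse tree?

10

[S [M if cond then [M { [L [S [M id = expr]]] }] else [M { [L [S [M id = expr]]] }]]]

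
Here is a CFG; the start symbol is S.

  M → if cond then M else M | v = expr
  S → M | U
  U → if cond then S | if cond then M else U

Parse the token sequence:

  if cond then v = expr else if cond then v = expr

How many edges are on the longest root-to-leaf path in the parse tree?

[S [U if cond then [M v = expr] else [U if cond then [S [M v = expr]]]]]

5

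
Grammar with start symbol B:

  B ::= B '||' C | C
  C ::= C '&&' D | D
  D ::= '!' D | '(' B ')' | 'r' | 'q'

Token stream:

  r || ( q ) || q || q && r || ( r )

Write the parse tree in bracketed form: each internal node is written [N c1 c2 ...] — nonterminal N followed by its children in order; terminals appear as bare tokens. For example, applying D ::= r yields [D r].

[B [B [B [B [B [C [D r]]] || [C [D ( [B [C [D q]]] )]]] || [C [D q]]] || [C [C [D q]] && [D r]]] || [C [D ( [B [C [D r]]] )]]]

B
B || C
B || C || C
B || C || C || C
B || C || C || C || C
C || C || C || C || C
D || C || C || C || C
r || C || C || C || C
r || D || C || C || C
r || ( B ) || C || C || C
r || ( C ) || C || C || C
r || ( D ) || C || C || C
r || ( q ) || C || C || C
r || ( q ) || D || C || C
r || ( q ) || q || C || C
r || ( q ) || q || C && D || C
r || ( q ) || q || D && D || C
r || ( q ) || q || q && D || C
r || ( q ) || q || q && r || C
r || ( q ) || q || q && r || D
r || ( q ) || q || q && r || ( B )
r || ( q ) || q || q && r || ( C )
r || ( q ) || q || q && r || ( D )
r || ( q ) || q || q && r || ( r )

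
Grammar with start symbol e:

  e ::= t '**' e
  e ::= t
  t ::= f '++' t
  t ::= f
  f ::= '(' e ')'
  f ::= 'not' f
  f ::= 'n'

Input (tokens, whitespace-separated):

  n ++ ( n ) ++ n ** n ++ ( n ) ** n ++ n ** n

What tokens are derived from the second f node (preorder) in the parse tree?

[e [t [f n] ++ [t [f ( [e [t [f n]]] )] ++ [t [f n]]]] ** [e [t [f n] ++ [t [f ( [e [t [f n]]] )]]] ** [e [t [f n] ++ [t [f n]]] ** [e [t [f n]]]]]]

( n )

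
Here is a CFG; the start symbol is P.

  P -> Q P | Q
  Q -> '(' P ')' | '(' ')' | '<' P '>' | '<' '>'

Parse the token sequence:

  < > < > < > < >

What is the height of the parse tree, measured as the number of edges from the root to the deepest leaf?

5

[P [Q < >] [P [Q < >] [P [Q < >] [P [Q < >]]]]]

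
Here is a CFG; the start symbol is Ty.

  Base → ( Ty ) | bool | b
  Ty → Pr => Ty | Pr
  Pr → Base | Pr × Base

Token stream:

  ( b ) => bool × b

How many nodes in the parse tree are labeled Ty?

3

[Ty [Pr [Base ( [Ty [Pr [Base b]]] )]] => [Ty [Pr [Pr [Base bool]] × [Base b]]]]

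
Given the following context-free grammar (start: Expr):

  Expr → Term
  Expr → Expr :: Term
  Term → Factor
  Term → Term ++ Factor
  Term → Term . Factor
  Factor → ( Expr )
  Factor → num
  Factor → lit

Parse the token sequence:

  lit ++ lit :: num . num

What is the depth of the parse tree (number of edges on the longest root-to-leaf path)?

[Expr [Expr [Term [Term [Factor lit]] ++ [Factor lit]]] :: [Term [Term [Factor num]] . [Factor num]]]

5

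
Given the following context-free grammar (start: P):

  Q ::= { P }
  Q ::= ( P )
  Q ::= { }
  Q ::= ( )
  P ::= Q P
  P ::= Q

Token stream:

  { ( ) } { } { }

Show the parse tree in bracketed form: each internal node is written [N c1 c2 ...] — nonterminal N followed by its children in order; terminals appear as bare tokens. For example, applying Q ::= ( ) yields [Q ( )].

P
Q P
{ P } P
{ Q } P
{ ( ) } P
{ ( ) } Q P
{ ( ) } { } P
{ ( ) } { } Q
{ ( ) } { } { }

[P [Q { [P [Q ( )]] }] [P [Q { }] [P [Q { }]]]]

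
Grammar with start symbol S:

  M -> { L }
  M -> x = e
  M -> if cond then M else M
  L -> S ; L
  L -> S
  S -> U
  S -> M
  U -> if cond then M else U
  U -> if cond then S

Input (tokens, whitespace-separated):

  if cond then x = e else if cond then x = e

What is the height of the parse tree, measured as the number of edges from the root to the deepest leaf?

5

[S [U if cond then [M x = e] else [U if cond then [S [M x = e]]]]]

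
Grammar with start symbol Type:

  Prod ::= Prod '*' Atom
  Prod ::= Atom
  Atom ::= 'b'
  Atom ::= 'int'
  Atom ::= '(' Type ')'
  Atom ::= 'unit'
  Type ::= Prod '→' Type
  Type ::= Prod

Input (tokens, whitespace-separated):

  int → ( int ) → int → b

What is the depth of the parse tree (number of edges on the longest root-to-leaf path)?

7

[Type [Prod [Atom int]] → [Type [Prod [Atom ( [Type [Prod [Atom int]]] )]] → [Type [Prod [Atom int]] → [Type [Prod [Atom b]]]]]]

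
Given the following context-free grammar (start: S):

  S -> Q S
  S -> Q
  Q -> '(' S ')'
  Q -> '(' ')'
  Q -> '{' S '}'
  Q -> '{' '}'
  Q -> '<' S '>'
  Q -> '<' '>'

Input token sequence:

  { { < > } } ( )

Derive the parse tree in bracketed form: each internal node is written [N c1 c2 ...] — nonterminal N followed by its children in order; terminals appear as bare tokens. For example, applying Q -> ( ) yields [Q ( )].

[S [Q { [S [Q { [S [Q < >]] }]] }] [S [Q ( )]]]

S
Q S
{ S } S
{ Q } S
{ { S } } S
{ { Q } } S
{ { < > } } S
{ { < > } } Q
{ { < > } } ( )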